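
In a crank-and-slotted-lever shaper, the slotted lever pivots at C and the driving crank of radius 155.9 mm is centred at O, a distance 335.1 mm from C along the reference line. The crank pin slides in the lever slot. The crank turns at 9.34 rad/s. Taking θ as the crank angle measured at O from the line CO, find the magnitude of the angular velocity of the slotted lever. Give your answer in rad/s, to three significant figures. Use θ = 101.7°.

1.11

ω = 9.34 rad/s
Crank pin A relative to C: A = (d + r cosθ, r sinθ); lever angle φ = atan2(r sinθ, d + r cosθ).
Differentiating tanφ: φ̇ = rω(d cosθ + r)/(d² + r² + 2dr cosθ).
d² + r² + 2dr cosθ = |CA|² = 0.115409 m²;  d cosθ + r = +0.087946 m.
|ω_lever| = |0.1559·9.34·+0.087946| / 0.115409 = 1.1096 rad/s.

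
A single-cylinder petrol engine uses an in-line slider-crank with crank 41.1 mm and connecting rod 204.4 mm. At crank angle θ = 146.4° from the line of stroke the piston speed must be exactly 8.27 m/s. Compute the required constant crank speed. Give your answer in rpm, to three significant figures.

For an in-line slider-crank, |v_piston| = rω|sinθ|·[1 + r cosθ/√(L² − r² sin²θ)].
With r = 0.0411 m, L = 0.2044 m, θ = 146.4°: the bracketed kinematic factor |dx/dθ| = 0.018911 m.
ω = v/|dx/dθ| = 8.27/0.018911 = 437.3 rad/s.
N = 60ω/(2π) = 4175.9 rpm.

4180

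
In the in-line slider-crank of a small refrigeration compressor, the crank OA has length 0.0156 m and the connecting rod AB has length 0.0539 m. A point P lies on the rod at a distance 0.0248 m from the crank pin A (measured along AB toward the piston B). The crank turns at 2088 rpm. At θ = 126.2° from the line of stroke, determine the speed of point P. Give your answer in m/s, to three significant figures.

2.75

ω = 218.7 rad/s.  Crank-pin speed |V_A| = rω = 3.411 m/s, perpendicular to OA.
Rod angle: sinφ = −(r/L) sinθ ⇒ φ = -13.506°; ω_rod = −rω cosθ/√(L²−r²sin²θ) = +38.439 rad/s.
V_P = V_A + ω_rod × AP, with AP = 0.0248 m along the rod.
Components: V_Px = −rω sinθ − a·ω_rod·sinφ = -2.5299 m/s;  V_Py = rω cosθ + a·ω_rod·cosφ = -1.0876 m/s.
|V_P| = √(V_Px² + V_Py²) = 2.7538 m/s.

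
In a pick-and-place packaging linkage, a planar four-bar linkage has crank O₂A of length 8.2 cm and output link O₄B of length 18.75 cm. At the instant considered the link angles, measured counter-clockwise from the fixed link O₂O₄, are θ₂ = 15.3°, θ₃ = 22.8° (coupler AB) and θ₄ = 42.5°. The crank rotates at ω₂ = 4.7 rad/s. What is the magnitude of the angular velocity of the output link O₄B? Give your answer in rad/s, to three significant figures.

0.796

ω₂ = 4.7 rad/s
Differentiating the loop-closure r₂e^{iθ₂}+r₃e^{iθ₃}=r₁+r₄e^{iθ₄} gives r₂ω₂e^{iθ₂}+r₃ω₃e^{iθ₃}=r₄ω₄e^{iθ₄}.
Eliminating the other unknown: ω₄ = r₂ω₂ sin(θ₂−θ₃) / [r₄ sin(θ₄−θ₃)].
Numerator sine = -0.13053; denominator sine = +0.33710.
Result = 0.082·4.7·(-0.13053) / (0.1875·(+0.33710)) = -0.79589 rad/s; magnitude 0.79589 rad/s.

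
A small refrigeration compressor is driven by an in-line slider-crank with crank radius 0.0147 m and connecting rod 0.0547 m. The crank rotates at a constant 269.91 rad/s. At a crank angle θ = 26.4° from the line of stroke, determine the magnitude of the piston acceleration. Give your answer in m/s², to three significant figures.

1140

ω = 269.9 rad/s
x(θ) = r cosθ + √(L² − r² sin²θ); with ω constant, a = ω²·d²x/dθ².
d²x/dθ² = −r cosθ − r²(cos2θ)/√u − r⁴ sin²2θ/(4u^{3/2}),  u = L² − r² sin²θ = 0.00294937 m².
Substituting r = 0.0147 m, L = 0.0547 m, θ = 26.4°: d²x/dθ² = -0.015619 m.
a = ω²·d²x/dθ² = (269.9)²·(-0.015619) = -1137.9 m/s²;  |a| = 1137.9 m/s².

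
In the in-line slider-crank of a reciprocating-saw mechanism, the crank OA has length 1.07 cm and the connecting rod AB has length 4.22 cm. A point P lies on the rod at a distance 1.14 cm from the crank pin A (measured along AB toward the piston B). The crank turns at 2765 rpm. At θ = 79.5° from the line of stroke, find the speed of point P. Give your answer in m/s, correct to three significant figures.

ω = 289.6 rad/s.  Crank-pin speed |V_A| = rω = 3.0982 m/s, perpendicular to OA.
Rod angle: sinφ = −(r/L) sinθ ⇒ φ = -14.437°; ω_rod = −rω cosθ/√(L²−r²sin²θ) = -13.815 rad/s.
V_P = V_A + ω_rod × AP, with AP = 0.0114 m along the rod.
Components: V_Px = −rω sinθ − a·ω_rod·sinφ = -3.0856 m/s;  V_Py = rω cosθ + a·ω_rod·cosφ = +0.41208 m/s.
|V_P| = √(V_Px² + V_Py²) = 3.113 m/s.

3.11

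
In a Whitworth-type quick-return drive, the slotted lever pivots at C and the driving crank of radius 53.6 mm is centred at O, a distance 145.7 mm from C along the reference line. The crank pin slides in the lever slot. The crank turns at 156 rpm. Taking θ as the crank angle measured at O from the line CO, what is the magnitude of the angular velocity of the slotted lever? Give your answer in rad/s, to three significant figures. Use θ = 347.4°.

ω = 16.34 rad/s (from 156 rpm).
Crank pin A relative to C: A = (d + r cosθ, r sinθ); lever angle φ = atan2(r sinθ, d + r cosθ).
Differentiating tanφ: φ̇ = rω(d cosθ + r)/(d² + r² + 2dr cosθ).
d² + r² + 2dr cosθ = |CA|² = 0.0393443 m²;  d cosθ + r = +0.19579 m.
|ω_lever| = |0.0536·16.34·+0.19579| / 0.0393443 = 4.3574 rad/s.

4.36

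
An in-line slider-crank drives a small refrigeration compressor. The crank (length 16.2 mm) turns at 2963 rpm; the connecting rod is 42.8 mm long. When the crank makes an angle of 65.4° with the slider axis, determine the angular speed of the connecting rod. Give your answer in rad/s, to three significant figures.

52.1

ω = 310.3 rad/s (converted from 2963 rpm).
The rod makes angle φ with the slider axis where L sinφ = r sinθ; differentiating, L cosφ·φ̇ = r ω cosθ.
L cosφ = √(L² − r² sin²θ) = 0.040186 m.
|ω_rod| = r ω |cosθ| / √(L² − r² sin²θ) = 0.0162·310.3·0.41628/0.040186 = 52.071 rad/s.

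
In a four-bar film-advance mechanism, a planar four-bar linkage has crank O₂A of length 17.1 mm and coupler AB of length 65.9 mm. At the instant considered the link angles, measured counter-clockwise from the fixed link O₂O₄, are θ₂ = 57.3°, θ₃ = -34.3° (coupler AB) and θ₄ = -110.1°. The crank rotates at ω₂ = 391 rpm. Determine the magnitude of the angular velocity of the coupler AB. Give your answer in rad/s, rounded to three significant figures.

2.39

ω₂ = 40.95 rad/s (from 391 rpm).
Differentiating the loop-closure r₂e^{iθ₂}+r₃e^{iθ₃}=r₁+r₄e^{iθ₄} gives r₂ω₂e^{iθ₂}+r₃ω₃e^{iθ₃}=r₄ω₄e^{iθ₄}.
Eliminating the other unknown: ω₃ = r₂ω₂ sin(θ₄−θ₂) / [r₃ sin(θ₃−θ₄)].
Numerator sine = -0.21814; denominator sine = +0.96945.
Result = 0.0171·40.95·(-0.21814) / (0.0659·(+0.96945)) = -2.3908 rad/s; magnitude 2.3908 rad/s.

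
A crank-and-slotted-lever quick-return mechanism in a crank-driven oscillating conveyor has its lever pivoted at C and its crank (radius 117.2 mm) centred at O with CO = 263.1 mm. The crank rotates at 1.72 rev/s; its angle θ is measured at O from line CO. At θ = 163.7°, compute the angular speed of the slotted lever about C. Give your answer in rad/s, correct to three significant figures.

ω = 10.81 rad/s (from 1.72 rev/s).
Crank pin A relative to C: A = (d + r cosθ, r sinθ); lever angle φ = atan2(r sinθ, d + r cosθ).
Differentiating tanφ: φ̇ = rω(d cosθ + r)/(d² + r² + 2dr cosθ).
d² + r² + 2dr cosθ = |CA|² = 0.0237656 m²;  d cosθ + r = -0.13532 m.
|ω_lever| = |0.1172·10.81·-0.13532| / 0.0237656 = 7.2121 rad/s.

7.21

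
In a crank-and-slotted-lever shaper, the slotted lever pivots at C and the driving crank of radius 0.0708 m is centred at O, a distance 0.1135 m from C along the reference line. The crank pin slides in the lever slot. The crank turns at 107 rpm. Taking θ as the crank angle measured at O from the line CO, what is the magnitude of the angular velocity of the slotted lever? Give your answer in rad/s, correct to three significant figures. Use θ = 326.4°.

4.19

ω = 11.21 rad/s (from 107 rpm).
Crank pin A relative to C: A = (d + r cosθ, r sinθ); lever angle φ = atan2(r sinθ, d + r cosθ).
Differentiating tanφ: φ̇ = rω(d cosθ + r)/(d² + r² + 2dr cosθ).
d² + r² + 2dr cosθ = |CA|² = 0.0312813 m²;  d cosθ + r = +0.16534 m.
|ω_lever| = |0.0708·11.21·+0.16534| / 0.0312813 = 4.1931 rad/s.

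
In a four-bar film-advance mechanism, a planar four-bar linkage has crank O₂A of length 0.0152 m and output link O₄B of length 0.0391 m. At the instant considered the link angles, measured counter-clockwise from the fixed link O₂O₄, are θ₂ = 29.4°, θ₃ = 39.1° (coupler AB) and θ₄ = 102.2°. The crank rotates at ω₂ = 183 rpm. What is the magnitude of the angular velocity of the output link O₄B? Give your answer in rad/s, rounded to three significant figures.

ω₂ = 19.16 rad/s (from 183 rpm).
Differentiating the loop-closure r₂e^{iθ₂}+r₃e^{iθ₃}=r₁+r₄e^{iθ₄} gives r₂ω₂e^{iθ₂}+r₃ω₃e^{iθ₃}=r₄ω₄e^{iθ₄}.
Eliminating the other unknown: ω₄ = r₂ω₂ sin(θ₂−θ₃) / [r₄ sin(θ₄−θ₃)].
Numerator sine = -0.16849; denominator sine = +0.89180.
Result = 0.0152·19.16·(-0.16849) / (0.0391·(+0.89180)) = -1.4075 rad/s; magnitude 1.4075 rad/s.

1.41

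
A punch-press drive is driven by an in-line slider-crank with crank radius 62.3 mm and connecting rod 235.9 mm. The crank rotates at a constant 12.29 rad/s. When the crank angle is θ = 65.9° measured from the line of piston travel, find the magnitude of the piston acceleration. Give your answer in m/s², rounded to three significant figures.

ω = 12.29 rad/s
x(θ) = r cosθ + √(L² − r² sin²θ); with ω constant, a = ω²·d²x/dθ².
d²x/dθ² = −r cosθ − r²(cos2θ)/√u − r⁴ sin²2θ/(4u^{3/2}),  u = L² − r² sin²θ = 0.0524147 m².
Substituting r = 0.0623 m, L = 0.2359 m, θ = 65.9°: d²x/dθ² = -0.014314 m.
a = ω²·d²x/dθ² = (12.29)²·(-0.014314) = -2.162 m/s²;  |a| = 2.162 m/s².

2.16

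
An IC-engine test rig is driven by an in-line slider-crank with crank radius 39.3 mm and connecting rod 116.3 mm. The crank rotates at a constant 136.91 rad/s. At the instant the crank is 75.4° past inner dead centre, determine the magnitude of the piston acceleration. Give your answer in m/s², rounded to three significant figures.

ω = 136.9 rad/s
x(θ) = r cosθ + √(L² − r² sin²θ); with ω constant, a = ω²·d²x/dθ².
d²x/dθ² = −r cosθ − r²(cos2θ)/√u − r⁴ sin²2θ/(4u^{3/2}),  u = L² − r² sin²θ = 0.0120793 m².
Substituting r = 0.0393 m, L = 0.1163 m, θ = 75.4°: d²x/dθ² = +0.0022538 m.
a = ω²·d²x/dθ² = (136.9)²·(+0.0022538) = +42.246 m/s²;  |a| = 42.246 m/s².

42.2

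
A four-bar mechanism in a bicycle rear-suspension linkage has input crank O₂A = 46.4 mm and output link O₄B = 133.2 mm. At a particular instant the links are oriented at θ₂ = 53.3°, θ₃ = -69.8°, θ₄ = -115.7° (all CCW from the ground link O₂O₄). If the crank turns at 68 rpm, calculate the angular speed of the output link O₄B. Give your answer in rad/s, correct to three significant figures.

ω₂ = 7.121 rad/s (from 68 rpm).
Differentiating the loop-closure r₂e^{iθ₂}+r₃e^{iθ₃}=r₁+r₄e^{iθ₄} gives r₂ω₂e^{iθ₂}+r₃ω₃e^{iθ₃}=r₄ω₄e^{iθ₄}.
Eliminating the other unknown: ω₄ = r₂ω₂ sin(θ₂−θ₃) / [r₄ sin(θ₄−θ₃)].
Numerator sine = +0.83772; denominator sine = -0.71813.
Result = 0.0464·7.121·(+0.83772) / (0.1332·(-0.71813)) = -2.8937 rad/s; magnitude 2.8937 rad/s.

2.89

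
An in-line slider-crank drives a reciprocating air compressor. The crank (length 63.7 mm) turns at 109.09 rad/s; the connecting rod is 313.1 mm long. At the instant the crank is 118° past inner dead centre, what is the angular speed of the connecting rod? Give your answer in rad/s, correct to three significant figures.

ω = 109.1 rad/s
The rod makes angle φ with the slider axis where L sinφ = r sinθ; differentiating, L cosφ·φ̇ = r ω cosθ.
L cosφ = √(L² − r² sin²θ) = 0.30801 m.
|ω_rod| = r ω |cosθ| / √(L² − r² sin²θ) = 0.0637·109.1·0.46947/0.30801 = 10.592 rad/s.

10.6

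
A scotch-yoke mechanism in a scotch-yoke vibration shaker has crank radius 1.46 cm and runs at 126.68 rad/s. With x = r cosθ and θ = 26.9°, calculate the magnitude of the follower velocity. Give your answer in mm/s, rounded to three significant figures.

837

ω = 126.7 rad/s
x = r cosθ ⇒ ẋ = −rω sinθ.
|v| = rω|sinθ| = 0.0146·126.7·|sin 26.9°| = 0.83679 m/s = 836.79 mm/s.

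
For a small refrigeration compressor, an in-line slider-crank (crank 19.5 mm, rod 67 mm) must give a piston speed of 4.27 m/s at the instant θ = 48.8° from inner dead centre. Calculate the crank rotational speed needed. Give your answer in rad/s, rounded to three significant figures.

243

For an in-line slider-crank, |v_piston| = rω|sinθ|·[1 + r cosθ/√(L² − r² sin²θ)].
With r = 0.0195 m, L = 0.067 m, θ = 48.8°: the bracketed kinematic factor |dx/dθ| = 0.017555 m.
ω = v/|dx/dθ| = 4.27/0.017555 = 243.24 rad/s.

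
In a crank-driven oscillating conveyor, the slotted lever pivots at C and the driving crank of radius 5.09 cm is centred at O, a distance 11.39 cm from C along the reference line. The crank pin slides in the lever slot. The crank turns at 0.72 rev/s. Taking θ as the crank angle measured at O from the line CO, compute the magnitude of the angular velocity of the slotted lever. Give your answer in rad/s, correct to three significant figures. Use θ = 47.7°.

1.26

ω = 4.524 rad/s (from 0.72 rev/s).
Crank pin A relative to C: A = (d + r cosθ, r sinθ); lever angle φ = atan2(r sinθ, d + r cosθ).
Differentiating tanφ: φ̇ = rω(d cosθ + r)/(d² + r² + 2dr cosθ).
d² + r² + 2dr cosθ = |CA|² = 0.0233676 m²;  d cosθ + r = +0.12756 m.
|ω_lever| = |0.0509·4.524·+0.12756| / 0.0233676 = 1.2569 rad/s.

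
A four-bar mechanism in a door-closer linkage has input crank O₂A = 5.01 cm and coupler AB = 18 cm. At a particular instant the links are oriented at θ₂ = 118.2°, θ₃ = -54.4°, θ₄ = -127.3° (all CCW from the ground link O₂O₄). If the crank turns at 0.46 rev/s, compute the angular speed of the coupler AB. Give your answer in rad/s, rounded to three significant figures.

0.766

ω₂ = 2.89 rad/s (from 0.46 rev/s).
Differentiating the loop-closure r₂e^{iθ₂}+r₃e^{iθ₃}=r₁+r₄e^{iθ₄} gives r₂ω₂e^{iθ₂}+r₃ω₃e^{iθ₃}=r₄ω₄e^{iθ₄}.
Eliminating the other unknown: ω₃ = r₂ω₂ sin(θ₄−θ₂) / [r₃ sin(θ₃−θ₄)].
Numerator sine = +0.90996; denominator sine = +0.95579.
Result = 0.0501·2.89·(+0.90996) / (0.18·(+0.95579)) = +0.76588 rad/s; magnitude 0.76588 rad/s.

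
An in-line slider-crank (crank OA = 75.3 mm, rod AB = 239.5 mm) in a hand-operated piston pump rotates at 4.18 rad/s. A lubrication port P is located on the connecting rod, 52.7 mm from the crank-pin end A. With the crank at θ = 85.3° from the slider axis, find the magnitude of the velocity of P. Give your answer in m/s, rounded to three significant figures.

0.316

ω = 4.18 rad/s.  Crank-pin speed |V_A| = rω = 0.31475 m/s, perpendicular to OA.
Rod angle: sinφ = −(r/L) sinθ ⇒ φ = -18.261°; ω_rod = −rω cosθ/√(L²−r²sin²θ) = -0.1134 rad/s.
V_P = V_A + ω_rod × AP, with AP = 0.0527 m along the rod.
Components: V_Px = −rω sinθ − a·ω_rod·sinφ = -0.31557 m/s;  V_Py = rω cosθ + a·ω_rod·cosφ = +0.020115 m/s.
|V_P| = √(V_Px² + V_Py²) = 0.31621 m/s.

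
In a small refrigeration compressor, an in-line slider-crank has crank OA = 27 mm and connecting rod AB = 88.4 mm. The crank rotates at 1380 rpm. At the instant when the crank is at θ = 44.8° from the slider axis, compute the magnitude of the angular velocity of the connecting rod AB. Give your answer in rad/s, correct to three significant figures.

32.1

ω = 144.5 rad/s (converted from 1380 rpm).
The rod makes angle φ with the slider axis where L sinφ = r sinθ; differentiating, L cosφ·φ̇ = r ω cosθ.
L cosφ = √(L² − r² sin²θ) = 0.086328 m.
|ω_rod| = r ω |cosθ| / √(L² − r² sin²θ) = 0.027·144.5·0.70957/0.086328 = 32.071 rad/s.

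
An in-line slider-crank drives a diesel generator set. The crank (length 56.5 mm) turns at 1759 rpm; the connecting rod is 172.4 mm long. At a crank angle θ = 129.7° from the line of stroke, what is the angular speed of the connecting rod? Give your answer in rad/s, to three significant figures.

ω = 184.2 rad/s (converted from 1759 rpm).
The rod makes angle φ with the slider axis where L sinφ = r sinθ; differentiating, L cosφ·φ̇ = r ω cosθ.
L cosφ = √(L² − r² sin²θ) = 0.16683 m.
|ω_rod| = r ω |cosθ| / √(L² − r² sin²θ) = 0.0565·184.2·0.63877/0.16683 = 39.849 rad/s.

39.8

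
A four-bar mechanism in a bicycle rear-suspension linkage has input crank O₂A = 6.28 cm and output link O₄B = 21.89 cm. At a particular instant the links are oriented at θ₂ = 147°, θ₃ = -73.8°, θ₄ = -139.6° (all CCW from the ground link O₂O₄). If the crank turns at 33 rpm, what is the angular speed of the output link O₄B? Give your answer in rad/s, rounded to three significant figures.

0.710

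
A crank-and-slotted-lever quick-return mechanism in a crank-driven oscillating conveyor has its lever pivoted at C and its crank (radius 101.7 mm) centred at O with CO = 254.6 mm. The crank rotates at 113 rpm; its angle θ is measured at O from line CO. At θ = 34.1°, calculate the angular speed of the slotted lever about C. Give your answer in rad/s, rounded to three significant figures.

ω = 11.83 rad/s (from 113 rpm).
Crank pin A relative to C: A = (d + r cosθ, r sinθ); lever angle φ = atan2(r sinθ, d + r cosθ).
Differentiating tanφ: φ̇ = rω(d cosθ + r)/(d² + r² + 2dr cosθ).
d² + r² + 2dr cosθ = |CA|² = 0.118046 m²;  d cosθ + r = +0.31252 m.
|ω_lever| = |0.1017·11.83·+0.31252| / 0.118046 = 3.1861 rad/s.

3.19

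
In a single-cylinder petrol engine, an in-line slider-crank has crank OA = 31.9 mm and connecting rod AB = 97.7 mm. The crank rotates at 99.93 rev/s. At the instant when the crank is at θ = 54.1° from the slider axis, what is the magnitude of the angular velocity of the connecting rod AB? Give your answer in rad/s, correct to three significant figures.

125

ω = 627.9 rad/s (converted from 99.93 rev/s).
The rod makes angle φ with the slider axis where L sinφ = r sinθ; differentiating, L cosφ·φ̇ = r ω cosθ.
L cosφ = √(L² − r² sin²θ) = 0.094221 m.
|ω_rod| = r ω |cosθ| / √(L² − r² sin²θ) = 0.0319·627.9·0.58637/0.094221 = 124.65 rad/s.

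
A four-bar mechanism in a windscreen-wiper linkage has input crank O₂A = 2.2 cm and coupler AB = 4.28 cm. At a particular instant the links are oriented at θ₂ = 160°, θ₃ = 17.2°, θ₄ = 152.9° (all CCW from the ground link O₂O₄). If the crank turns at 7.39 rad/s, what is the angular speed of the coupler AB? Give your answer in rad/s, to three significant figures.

0.672

ω₂ = 7.39 rad/s
Differentiating the loop-closure r₂e^{iθ₂}+r₃e^{iθ₃}=r₁+r₄e^{iθ₄} gives r₂ω₂e^{iθ₂}+r₃ω₃e^{iθ₃}=r₄ω₄e^{iθ₄}.
Eliminating the other unknown: ω₃ = r₂ω₂ sin(θ₄−θ₂) / [r₃ sin(θ₃−θ₄)].
Numerator sine = -0.12360; denominator sine = -0.69842.
Result = 0.022·7.39·(-0.12360) / (0.0428·(-0.69842)) = +0.67225 rad/s; magnitude 0.67225 rad/s.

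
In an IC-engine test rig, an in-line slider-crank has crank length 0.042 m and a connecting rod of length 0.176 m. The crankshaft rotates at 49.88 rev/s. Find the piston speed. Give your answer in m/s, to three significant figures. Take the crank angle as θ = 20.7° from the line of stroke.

ω = 2π·49.9 = 313.4 rad/s
For an in-line slider-crank, x = r cosθ + √(L² − r² sin²θ), so v = −rω sinθ·[1 + r cosθ/√(L² − r² sin²θ)].
With r = 0.042 m, L = 0.176 m, θ = 20.7°: √(L² − r² sin²θ) = 0.17537 m.
v = −0.042·313.4·0.35347·[1 + 0.042·0.93544/0.17537] = -5.6952 m/s.
|v| = 5.6952 m/s.

5.70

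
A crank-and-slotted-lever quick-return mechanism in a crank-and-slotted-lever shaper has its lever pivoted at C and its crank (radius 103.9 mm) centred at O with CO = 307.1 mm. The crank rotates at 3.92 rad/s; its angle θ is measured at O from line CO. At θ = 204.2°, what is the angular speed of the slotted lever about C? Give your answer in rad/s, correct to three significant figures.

ω = 3.92 rad/s
Crank pin A relative to C: A = (d + r cosθ, r sinθ); lever angle φ = atan2(r sinθ, d + r cosθ).
Differentiating tanφ: φ̇ = rω(d cosθ + r)/(d² + r² + 2dr cosθ).
d² + r² + 2dr cosθ = |CA|² = 0.0468983 m²;  d cosθ + r = -0.17621 m.
|ω_lever| = |0.1039·3.92·-0.17621| / 0.0468983 = 1.5303 rad/s.

1.53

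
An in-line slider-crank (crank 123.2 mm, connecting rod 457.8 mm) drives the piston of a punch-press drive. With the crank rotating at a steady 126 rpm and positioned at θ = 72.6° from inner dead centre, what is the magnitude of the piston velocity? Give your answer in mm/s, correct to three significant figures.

1680

ω = 2π·126/60 = 13.19 rad/s
For an in-line slider-crank, x = r cosθ + √(L² − r² sin²θ), so v = −rω sinθ·[1 + r cosθ/√(L² − r² sin²θ)].
With r = 0.1232 m, L = 0.4578 m, θ = 72.6°: √(L² − r² sin²θ) = 0.44245 m.
v = −0.1232·13.19·0.95424·[1 + 0.1232·0.29904/0.44245] = -1.6804 m/s.
|v| = 1.6804 m/s = 1680.4 mm/s.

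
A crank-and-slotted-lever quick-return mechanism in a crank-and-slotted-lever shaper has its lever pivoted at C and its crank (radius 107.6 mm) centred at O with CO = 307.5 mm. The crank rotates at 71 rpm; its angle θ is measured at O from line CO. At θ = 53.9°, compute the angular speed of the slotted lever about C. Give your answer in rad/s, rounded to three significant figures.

1.59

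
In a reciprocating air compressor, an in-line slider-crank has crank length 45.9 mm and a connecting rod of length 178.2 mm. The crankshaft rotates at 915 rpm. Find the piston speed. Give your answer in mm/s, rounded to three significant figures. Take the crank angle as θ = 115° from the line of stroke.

ω = 2π·915/60 = 95.82 rad/s
For an in-line slider-crank, x = r cosθ + √(L² − r² sin²θ), so v = −rω sinθ·[1 + r cosθ/√(L² − r² sin²θ)].
With r = 0.0459 m, L = 0.1782 m, θ = 115°: √(L² − r² sin²θ) = 0.17328 m.
v = −0.0459·95.82·0.90631·[1 + 0.0459·-0.42262/0.17328] = -3.5398 m/s.
|v| = 3.5398 m/s = 3539.8 mm/s.

3540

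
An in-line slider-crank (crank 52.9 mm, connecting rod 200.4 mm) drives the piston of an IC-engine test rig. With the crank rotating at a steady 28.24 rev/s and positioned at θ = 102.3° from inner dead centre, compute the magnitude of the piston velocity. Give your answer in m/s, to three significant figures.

ω = 2π·28.2 = 177.4 rad/s
For an in-line slider-crank, x = r cosθ + √(L² − r² sin²θ), so v = −rω sinθ·[1 + r cosθ/√(L² − r² sin²θ)].
With r = 0.0529 m, L = 0.2004 m, θ = 102.3°: √(L² − r² sin²θ) = 0.19362 m.
v = −0.0529·177.4·0.97705·[1 + 0.0529·-0.21303/0.19362] = -8.6372 m/s.
|v| = 8.6372 m/s.

8.64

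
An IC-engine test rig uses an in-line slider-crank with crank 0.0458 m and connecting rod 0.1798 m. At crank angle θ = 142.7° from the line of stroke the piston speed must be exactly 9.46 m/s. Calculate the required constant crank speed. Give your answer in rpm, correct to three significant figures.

4090

For an in-line slider-crank, |v_piston| = rω|sinθ|·[1 + r cosθ/√(L² − r² sin²θ)].
With r = 0.0458 m, L = 0.1798 m, θ = 142.7°: the bracketed kinematic factor |dx/dθ| = 0.022062 m.
ω = v/|dx/dθ| = 9.46/0.022062 = 428.79 rad/s.
N = 60ω/(2π) = 4094.6 rpm.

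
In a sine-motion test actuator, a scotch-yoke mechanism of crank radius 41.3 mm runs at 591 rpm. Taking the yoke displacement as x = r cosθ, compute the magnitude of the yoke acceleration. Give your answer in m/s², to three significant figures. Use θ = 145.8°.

131

ω = 61.89 rad/s (from 591 rpm).
x = r cosθ ⇒ ẍ = −rω² cosθ (ω constant).
|a| = rω²|cosθ| = 0.0413·(61.89)²·|cos 145.8°| = 130.84 m/s².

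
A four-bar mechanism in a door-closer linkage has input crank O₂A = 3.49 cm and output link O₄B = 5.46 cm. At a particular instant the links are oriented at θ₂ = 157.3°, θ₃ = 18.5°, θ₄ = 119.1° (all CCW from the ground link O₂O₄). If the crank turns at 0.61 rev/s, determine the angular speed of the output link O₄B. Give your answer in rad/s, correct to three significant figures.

1.64

ω₂ = 3.833 rad/s (from 0.61 rev/s).
Differentiating the loop-closure r₂e^{iθ₂}+r₃e^{iθ₃}=r₁+r₄e^{iθ₄} gives r₂ω₂e^{iθ₂}+r₃ω₃e^{iθ₃}=r₄ω₄e^{iθ₄}.
Eliminating the other unknown: ω₄ = r₂ω₂ sin(θ₂−θ₃) / [r₄ sin(θ₄−θ₃)].
Numerator sine = +0.65869; denominator sine = +0.98294.
Result = 0.0349·3.833·(+0.65869) / (0.0546·(+0.98294)) = +1.6417 rad/s; magnitude 1.6417 rad/s.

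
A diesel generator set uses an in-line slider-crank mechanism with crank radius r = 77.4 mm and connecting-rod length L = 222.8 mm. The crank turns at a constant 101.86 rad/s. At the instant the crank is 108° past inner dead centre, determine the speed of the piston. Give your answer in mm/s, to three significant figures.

ω = 101.9 rad/s
For an in-line slider-crank, x = r cosθ + √(L² − r² sin²θ), so v = −rω sinθ·[1 + r cosθ/√(L² − r² sin²θ)].
With r = 0.0774 m, L = 0.2228 m, θ = 108°: √(L² − r² sin²θ) = 0.21029 m.
v = −0.0774·101.9·0.95106·[1 + 0.0774·-0.30902/0.21029] = -6.6453 m/s.
|v| = 6.6453 m/s = 6645.3 mm/s.

6650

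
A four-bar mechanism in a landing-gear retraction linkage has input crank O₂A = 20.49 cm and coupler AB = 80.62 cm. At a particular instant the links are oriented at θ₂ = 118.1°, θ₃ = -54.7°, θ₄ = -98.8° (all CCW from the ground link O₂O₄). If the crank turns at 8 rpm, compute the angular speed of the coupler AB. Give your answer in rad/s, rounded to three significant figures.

0.184

ω₂ = 0.8378 rad/s (from 8 rpm).
Differentiating the loop-closure r₂e^{iθ₂}+r₃e^{iθ₃}=r₁+r₄e^{iθ₄} gives r₂ω₂e^{iθ₂}+r₃ω₃e^{iθ₃}=r₄ω₄e^{iθ₄}.
Eliminating the other unknown: ω₃ = r₂ω₂ sin(θ₄−θ₂) / [r₃ sin(θ₃−θ₄)].
Numerator sine = +0.60042; denominator sine = +0.69591.
Result = 0.2049·0.8378·(+0.60042) / (0.8062·(+0.69591)) = +0.1837 rad/s; magnitude 0.1837 rad/s.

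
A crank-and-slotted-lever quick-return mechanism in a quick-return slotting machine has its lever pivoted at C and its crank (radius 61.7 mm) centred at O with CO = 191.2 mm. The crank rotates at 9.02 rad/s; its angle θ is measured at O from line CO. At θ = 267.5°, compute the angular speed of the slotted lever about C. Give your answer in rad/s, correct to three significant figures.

0.755

ω = 9.02 rad/s
Crank pin A relative to C: A = (d + r cosθ, r sinθ); lever angle φ = atan2(r sinθ, d + r cosθ).
Differentiating tanφ: φ̇ = rω(d cosθ + r)/(d² + r² + 2dr cosθ).
d² + r² + 2dr cosθ = |CA|² = 0.0393352 m²;  d cosθ + r = +0.05336 m.
|ω_lever| = |0.0617·9.02·+0.05336| / 0.0393352 = 0.75496 rad/s.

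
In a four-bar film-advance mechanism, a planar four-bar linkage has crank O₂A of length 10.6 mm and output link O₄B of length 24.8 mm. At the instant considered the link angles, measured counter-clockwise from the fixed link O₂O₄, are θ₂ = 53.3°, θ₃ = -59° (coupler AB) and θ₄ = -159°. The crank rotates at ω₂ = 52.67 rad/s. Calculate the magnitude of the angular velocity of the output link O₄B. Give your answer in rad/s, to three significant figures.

ω₂ = 52.67 rad/s
Differentiating the loop-closure r₂e^{iθ₂}+r₃e^{iθ₃}=r₁+r₄e^{iθ₄} gives r₂ω₂e^{iθ₂}+r₃ω₃e^{iθ₃}=r₄ω₄e^{iθ₄}.
Eliminating the other unknown: ω₄ = r₂ω₂ sin(θ₂−θ₃) / [r₄ sin(θ₄−θ₃)].
Numerator sine = +0.92521; denominator sine = -0.98481.
Result = 0.0106·52.67·(+0.92521) / (0.0248·(-0.98481)) = -21.15 rad/s; magnitude 21.15 rad/s.

21.1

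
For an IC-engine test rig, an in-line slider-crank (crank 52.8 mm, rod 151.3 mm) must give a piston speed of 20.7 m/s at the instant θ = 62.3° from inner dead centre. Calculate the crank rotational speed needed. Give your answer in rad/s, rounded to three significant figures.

For an in-line slider-crank, |v_piston| = rω|sinθ|·[1 + r cosθ/√(L² − r² sin²θ)].
With r = 0.0528 m, L = 0.1513 m, θ = 62.3°: the bracketed kinematic factor |dx/dθ| = 0.054722 m.
ω = v/|dx/dθ| = 20.7/0.054722 = 378.27 rad/s.

378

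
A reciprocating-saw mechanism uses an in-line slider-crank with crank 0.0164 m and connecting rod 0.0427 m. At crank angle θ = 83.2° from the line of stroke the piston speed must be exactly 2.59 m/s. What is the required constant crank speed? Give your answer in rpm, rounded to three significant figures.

For an in-line slider-crank, |v_piston| = rω|sinθ|·[1 + r cosθ/√(L² − r² sin²θ)].
With r = 0.0164 m, L = 0.0427 m, θ = 83.2°: the bracketed kinematic factor |dx/dθ| = 0.017086 m.
ω = v/|dx/dθ| = 2.59/0.017086 = 151.59 rad/s.
N = 60ω/(2π) = 1447.6 rpm.

1450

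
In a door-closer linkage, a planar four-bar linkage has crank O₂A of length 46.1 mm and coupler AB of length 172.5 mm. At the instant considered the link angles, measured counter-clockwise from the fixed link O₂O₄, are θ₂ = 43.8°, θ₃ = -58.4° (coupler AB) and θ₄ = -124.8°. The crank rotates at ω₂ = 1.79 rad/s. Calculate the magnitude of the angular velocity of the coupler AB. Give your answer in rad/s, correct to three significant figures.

0.103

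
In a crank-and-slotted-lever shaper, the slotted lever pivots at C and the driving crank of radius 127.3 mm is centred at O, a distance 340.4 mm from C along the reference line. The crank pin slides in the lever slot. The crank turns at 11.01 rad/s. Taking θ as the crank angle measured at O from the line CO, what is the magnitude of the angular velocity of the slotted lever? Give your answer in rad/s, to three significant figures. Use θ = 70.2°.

2.11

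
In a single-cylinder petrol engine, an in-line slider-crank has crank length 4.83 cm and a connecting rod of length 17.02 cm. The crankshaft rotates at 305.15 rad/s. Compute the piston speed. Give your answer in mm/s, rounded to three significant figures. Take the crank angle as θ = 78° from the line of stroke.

15300

ω = 305.1 rad/s
For an in-line slider-crank, x = r cosθ + √(L² − r² sin²θ), so v = −rω sinθ·[1 + r cosθ/√(L² − r² sin²θ)].
With r = 0.0483 m, L = 0.1702 m, θ = 78°: √(L² − r² sin²θ) = 0.16351 m.
v = −0.0483·305.1·0.97815·[1 + 0.0483·0.20791/0.16351] = -15.302 m/s.
|v| = 15.302 m/s = 15302 mm/s.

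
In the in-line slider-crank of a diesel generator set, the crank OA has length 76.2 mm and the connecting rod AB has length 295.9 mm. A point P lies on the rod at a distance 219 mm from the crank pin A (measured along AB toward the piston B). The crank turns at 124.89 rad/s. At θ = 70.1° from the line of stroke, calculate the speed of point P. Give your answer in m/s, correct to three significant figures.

ω = 124.9 rad/s.  Crank-pin speed |V_A| = rω = 9.5166 m/s, perpendicular to OA.
Rod angle: sinφ = −(r/L) sinθ ⇒ φ = -14.013°; ω_rod = −rω cosθ/√(L²−r²sin²θ) = -11.283 rad/s.
V_P = V_A + ω_rod × AP, with AP = 0.219 m along the rod.
Components: V_Px = −rω sinθ − a·ω_rod·sinφ = -9.5467 m/s;  V_Py = rω cosθ + a·ω_rod·cosφ = +0.84184 m/s.
|V_P| = √(V_Px² + V_Py²) = 9.5837 m/s.

9.58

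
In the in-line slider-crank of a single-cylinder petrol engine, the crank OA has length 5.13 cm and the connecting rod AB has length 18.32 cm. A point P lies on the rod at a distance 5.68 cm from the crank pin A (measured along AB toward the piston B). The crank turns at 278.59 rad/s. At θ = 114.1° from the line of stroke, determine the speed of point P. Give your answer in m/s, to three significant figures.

ω = 278.6 rad/s.  Crank-pin speed |V_A| = rω = 14.292 m/s, perpendicular to OA.
Rod angle: sinφ = −(r/L) sinθ ⇒ φ = -14.810°; ω_rod = −rω cosθ/√(L²−r²sin²θ) = +32.949 rad/s.
V_P = V_A + ω_rod × AP, with AP = 0.0568 m along the rod.
Components: V_Px = −rω sinθ − a·ω_rod·sinφ = -12.568 m/s;  V_Py = rω cosθ + a·ω_rod·cosφ = -4.0264 m/s.
|V_P| = √(V_Px² + V_Py²) = 13.197 m/s.

13.2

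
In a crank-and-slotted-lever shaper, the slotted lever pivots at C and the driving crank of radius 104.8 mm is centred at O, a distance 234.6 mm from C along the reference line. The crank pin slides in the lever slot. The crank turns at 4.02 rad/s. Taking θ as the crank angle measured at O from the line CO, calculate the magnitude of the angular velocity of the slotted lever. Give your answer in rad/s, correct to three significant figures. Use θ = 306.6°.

1.08

ω = 4.02 rad/s
Crank pin A relative to C: A = (d + r cosθ, r sinθ); lever angle φ = atan2(r sinθ, d + r cosθ).
Differentiating tanφ: φ̇ = rω(d cosθ + r)/(d² + r² + 2dr cosθ).
d² + r² + 2dr cosθ = |CA|² = 0.0953379 m²;  d cosθ + r = +0.24467 m.
|ω_lever| = |0.1048·4.02·+0.24467| / 0.0953379 = 1.0812 rad/s.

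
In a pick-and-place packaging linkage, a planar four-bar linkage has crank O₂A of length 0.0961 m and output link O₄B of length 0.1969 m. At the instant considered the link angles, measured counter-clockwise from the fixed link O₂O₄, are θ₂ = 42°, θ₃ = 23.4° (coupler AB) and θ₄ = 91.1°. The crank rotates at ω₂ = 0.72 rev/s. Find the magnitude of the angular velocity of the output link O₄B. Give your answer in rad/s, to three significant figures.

0.761

ω₂ = 4.524 rad/s (from 0.72 rev/s).
Differentiating the loop-closure r₂e^{iθ₂}+r₃e^{iθ₃}=r₁+r₄e^{iθ₄} gives r₂ω₂e^{iθ₂}+r₃ω₃e^{iθ₃}=r₄ω₄e^{iθ₄}.
Eliminating the other unknown: ω₄ = r₂ω₂ sin(θ₂−θ₃) / [r₄ sin(θ₄−θ₃)].
Numerator sine = +0.31896; denominator sine = +0.92521.
Result = 0.0961·4.524·(+0.31896) / (0.1969·(+0.92521)) = +0.76118 rad/s; magnitude 0.76118 rad/s.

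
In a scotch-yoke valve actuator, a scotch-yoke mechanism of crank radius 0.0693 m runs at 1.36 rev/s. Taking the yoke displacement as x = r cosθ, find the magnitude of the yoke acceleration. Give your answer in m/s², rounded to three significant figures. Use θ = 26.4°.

4.53

ω = 8.545 rad/s (from 1.36 rev/s).
x = r cosθ ⇒ ẍ = −rω² cosθ (ω constant).
|a| = rω²|cosθ| = 0.0693·(8.545)²·|cos 26.4°| = 4.5325 m/s².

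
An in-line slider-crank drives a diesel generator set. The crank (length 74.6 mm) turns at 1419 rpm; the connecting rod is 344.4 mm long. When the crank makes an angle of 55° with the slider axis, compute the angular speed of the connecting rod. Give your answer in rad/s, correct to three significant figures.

ω = 148.6 rad/s (converted from 1419 rpm).
The rod makes angle φ with the slider axis where L sinφ = r sinθ; differentiating, L cosφ·φ̇ = r ω cosθ.
L cosφ = √(L² − r² sin²θ) = 0.33894 m.
|ω_rod| = r ω |cosθ| / √(L² − r² sin²θ) = 0.0746·148.6·0.57358/0.33894 = 18.76 rad/s.

18.8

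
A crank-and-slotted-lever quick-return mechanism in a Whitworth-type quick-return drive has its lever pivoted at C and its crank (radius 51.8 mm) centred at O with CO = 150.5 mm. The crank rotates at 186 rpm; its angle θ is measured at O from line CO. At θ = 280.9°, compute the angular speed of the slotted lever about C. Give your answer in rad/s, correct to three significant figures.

2.86

ω = 19.48 rad/s (from 186 rpm).
Crank pin A relative to C: A = (d + r cosθ, r sinθ); lever angle φ = atan2(r sinθ, d + r cosθ).
Differentiating tanφ: φ̇ = rω(d cosθ + r)/(d² + r² + 2dr cosθ).
d² + r² + 2dr cosθ = |CA|² = 0.0282818 m²;  d cosθ + r = +0.080259 m.
|ω_lever| = |0.0518·19.48·+0.080259| / 0.0282818 = 2.8632 rad/s.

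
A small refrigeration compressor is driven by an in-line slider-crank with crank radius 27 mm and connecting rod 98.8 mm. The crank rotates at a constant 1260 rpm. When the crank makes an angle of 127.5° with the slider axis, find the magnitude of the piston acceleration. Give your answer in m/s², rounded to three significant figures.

318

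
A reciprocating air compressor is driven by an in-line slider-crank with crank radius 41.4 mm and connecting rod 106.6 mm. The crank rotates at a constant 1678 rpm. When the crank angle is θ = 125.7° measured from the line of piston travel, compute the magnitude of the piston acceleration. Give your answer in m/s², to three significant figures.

893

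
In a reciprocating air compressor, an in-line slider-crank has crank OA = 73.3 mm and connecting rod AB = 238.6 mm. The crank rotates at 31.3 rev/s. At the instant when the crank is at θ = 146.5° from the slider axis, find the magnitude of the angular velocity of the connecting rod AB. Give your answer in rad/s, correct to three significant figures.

51.1

ω = 196.7 rad/s (converted from 31.3 rev/s).
The rod makes angle φ with the slider axis where L sinφ = r sinθ; differentiating, L cosφ·φ̇ = r ω cosθ.
L cosφ = √(L² − r² sin²θ) = 0.23515 m.
|ω_rod| = r ω |cosθ| / √(L² − r² sin²θ) = 0.0733·196.7·0.83389/0.23515 = 51.121 rad/s.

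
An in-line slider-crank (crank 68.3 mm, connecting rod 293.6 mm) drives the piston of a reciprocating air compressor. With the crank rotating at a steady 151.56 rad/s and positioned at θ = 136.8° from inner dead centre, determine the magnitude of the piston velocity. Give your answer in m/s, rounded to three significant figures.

5.87

ω = 151.6 rad/s
For an in-line slider-crank, x = r cosθ + √(L² − r² sin²θ), so v = −rω sinθ·[1 + r cosθ/√(L² − r² sin²θ)].
With r = 0.0683 m, L = 0.2936 m, θ = 136.8°: √(L² − r² sin²θ) = 0.28985 m.
v = −0.0683·151.6·0.68455·[1 + 0.0683·-0.72897/0.28985] = -5.8689 m/s.
|v| = 5.8689 m/s.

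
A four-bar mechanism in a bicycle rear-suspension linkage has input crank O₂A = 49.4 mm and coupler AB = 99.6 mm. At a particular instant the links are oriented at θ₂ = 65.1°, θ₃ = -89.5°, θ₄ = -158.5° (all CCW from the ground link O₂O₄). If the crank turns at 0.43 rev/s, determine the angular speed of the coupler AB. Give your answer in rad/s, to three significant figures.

0.990

ω₂ = 2.702 rad/s (from 0.43 rev/s).
Differentiating the loop-closure r₂e^{iθ₂}+r₃e^{iθ₃}=r₁+r₄e^{iθ₄} gives r₂ω₂e^{iθ₂}+r₃ω₃e^{iθ₃}=r₄ω₄e^{iθ₄}.
Eliminating the other unknown: ω₃ = r₂ω₂ sin(θ₄−θ₂) / [r₃ sin(θ₃−θ₄)].
Numerator sine = +0.68962; denominator sine = +0.93358.
Result = 0.0494·2.702·(+0.68962) / (0.0996·(+0.93358)) = +0.98986 rad/s; magnitude 0.98986 rad/s.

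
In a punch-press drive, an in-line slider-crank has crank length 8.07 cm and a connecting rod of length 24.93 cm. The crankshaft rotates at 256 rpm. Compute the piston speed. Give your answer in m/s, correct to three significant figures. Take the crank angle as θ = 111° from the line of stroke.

ω = 2π·256/60 = 26.81 rad/s
For an in-line slider-crank, x = r cosθ + √(L² − r² sin²θ), so v = −rω sinθ·[1 + r cosθ/√(L² − r² sin²θ)].
With r = 0.0807 m, L = 0.2493 m, θ = 111°: √(L² − r² sin²θ) = 0.23764 m.
v = −0.0807·26.81·0.93358·[1 + 0.0807·-0.35837/0.23764] = -1.7739 m/s.
|v| = 1.7739 m/s.

1.77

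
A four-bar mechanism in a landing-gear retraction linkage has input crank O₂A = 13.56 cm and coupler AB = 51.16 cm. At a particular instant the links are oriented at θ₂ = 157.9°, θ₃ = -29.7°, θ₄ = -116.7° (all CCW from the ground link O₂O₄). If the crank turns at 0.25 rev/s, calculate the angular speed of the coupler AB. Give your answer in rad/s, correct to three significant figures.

ω₂ = 1.571 rad/s (from 0.25 rev/s).
Differentiating the loop-closure r₂e^{iθ₂}+r₃e^{iθ₃}=r₁+r₄e^{iθ₄} gives r₂ω₂e^{iθ₂}+r₃ω₃e^{iθ₃}=r₄ω₄e^{iθ₄}.
Eliminating the other unknown: ω₃ = r₂ω₂ sin(θ₄−θ₂) / [r₃ sin(θ₃−θ₄)].
Numerator sine = +0.99678; denominator sine = +0.99863.
Result = 0.1356·1.571·(+0.99678) / (0.5116·(+0.99863)) = +0.41557 rad/s; magnitude 0.41557 rad/s.

0.416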